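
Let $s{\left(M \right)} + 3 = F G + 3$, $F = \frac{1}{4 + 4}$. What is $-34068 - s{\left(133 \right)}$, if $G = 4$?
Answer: $- \frac{68137}{2} \approx -34069.0$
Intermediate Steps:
$F = \frac{1}{8} \approx 0.125$
$s{\left(M \right)} = \frac{1}{2}$ ($s{\left(M \right)} = -3 + \left(\frac{1}{8} \cdot 4 + 3\right) = -3 + \left(\frac{1}{2} + 3\right) = -3 + \frac{7}{2} = \frac{1}{2}$)
$-34068 - s{\left(133 \right)} = -34068 - \frac{1}{2} = - \frac{68137}{2}$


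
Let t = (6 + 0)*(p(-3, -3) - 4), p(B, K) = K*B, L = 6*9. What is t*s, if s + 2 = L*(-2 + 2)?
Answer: -60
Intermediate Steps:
L = 54
p(B, K) = B*K
t = 30 (t = (6 + 0)*(-3*(-3) - 4) = 6*(9 - 4) = 6*5 = 30)
s = -2 (s = -2 + 54*(-2 + 2) = -2 + 54*0 = -2 + 0 = -2)
t*s = 30*(-2) = -60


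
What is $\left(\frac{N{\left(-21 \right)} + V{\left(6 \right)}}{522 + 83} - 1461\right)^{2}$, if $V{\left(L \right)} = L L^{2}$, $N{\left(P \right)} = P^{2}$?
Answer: $\frac{780127029504}{366025} \approx 2.1313 \cdot 10^{6}$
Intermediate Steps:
$V{\left(L \right)} = L^{3}$
$\left(\frac{N{\left(-21 \right)} + V{\left(6 \right)}}{522 + 83} - 1461\right)^{2} = \left(\frac{\left(-21\right)^{2} + 6^{3}}{522 + 83} - 1461\right)^{2} = \left(\frac{441 + 216}{605} - 1461\right)^{2} = \left(657 \cdot \frac{1}{605} - 1461\right)^{2} = \left(\frac{657}{605} - 1461\right)^{2} = \left(- \frac{883248}{605}\right)^{2} = \frac{780127029504}{366025}$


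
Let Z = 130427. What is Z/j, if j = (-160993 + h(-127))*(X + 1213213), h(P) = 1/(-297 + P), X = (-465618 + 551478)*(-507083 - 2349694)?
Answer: 778888/235819429408909961 ≈ 3.3029e-12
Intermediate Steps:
X = -245282873220 (X = 85860*(-2856777) = -245282873220)
j = 16743179488032607231/424 (j = (-160993 + 1/(-297 - 127))*(-245282873220 + 1213213) = (-160993 + 1/(-424))*(-245281660007) = (-160993 - 1/424)*(-245281660007) = -68261033/424*(-245281660007) = 16743179488032607231/424 ≈ 3.9489e+16)
Z/j = 130427/(16743179488032607231/424) = 130427*(424/16743179488032607231) = 778888/235819429408909961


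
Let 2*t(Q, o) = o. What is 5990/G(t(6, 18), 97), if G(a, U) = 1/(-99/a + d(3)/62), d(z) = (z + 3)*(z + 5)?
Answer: -1898830/31 ≈ -61253.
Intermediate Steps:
d(z) = (3 + z)*(5 + z)
t(Q, o) = o/2
G(a, U) = 1/(24/31 - 99/a) (G(a, U) = 1/(-99/a + (15 + 3² + 8*3)/62) = 1/(-99/a + (15 + 9 + 24)*(1/62)) = 1/(-99/a + 48*(1/62)) = 1/(-99/a + 24/31) = 1/(24/31 - 99/a))
5990/G(t(6, 18), 97) = 5990/((31*((½)*18)/(3*(-1023 + 8*((½)*18))))) = 5990/(((31/3)*9/(-1023 + 8*9))) = 5990/(((31/3)*9/(-1023 + 72))) = 5990/(((31/3)*9/(-951))) = 5990/(((31/3)*9*(-1/951))) = 5990/(-31/317) = 5990*(-317/31) = -1898830/31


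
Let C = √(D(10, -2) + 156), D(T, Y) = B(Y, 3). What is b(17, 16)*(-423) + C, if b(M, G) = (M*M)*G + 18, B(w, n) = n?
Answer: -1963566 + √159 ≈ -1.9636e+6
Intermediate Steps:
D(T, Y) = 3
b(M, G) = 18 + G*M² (b(M, G) = M²*G + 18 = G*M² + 18 = 18 + G*M²)
C = √159 (C = √(3 + 156) = √159 ≈ 12.610)
b(17, 16)*(-423) + C = (18 + 16*17²)*(-423) + √159 = (18 + 16*289)*(-423) + √159 = (18 + 4624)*(-423) + √159 = 4642*(-423) + √159 = -1963566 + √159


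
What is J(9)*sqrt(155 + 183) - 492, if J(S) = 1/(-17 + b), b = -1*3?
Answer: -492 - 13*sqrt(2)/20 ≈ -492.92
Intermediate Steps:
b = -3
J(S) = -1/20 (J(S) = 1/(-17 - 3) = 1/(-20) = -1/20)
J(9)*sqrt(155 + 183) - 492 = -sqrt(155 + 183)/20 - 492 = -13*sqrt(2)/20 - 492 = -492 - 13*sqrt(2)/20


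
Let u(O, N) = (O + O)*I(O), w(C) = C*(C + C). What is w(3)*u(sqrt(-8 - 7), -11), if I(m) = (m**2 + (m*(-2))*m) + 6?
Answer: 756*I*sqrt(15) ≈ 2928.0*I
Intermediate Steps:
w(C) = 2*C**2 (w(C) = C*(2*C) = 2*C**2)
I(m) = 6 - m**2 (I(m) = (m**2 + (-2*m)*m) + 6 = (m**2 - 2*m**2) + 6 = -m**2 + 6 = 6 - m**2)
u(O, N) = 2*O*(6 - O**2) (u(O, N) = (O + O)*(6 - O**2) = (2*O)*(6 - O**2) = 2*O*(6 - O**2))
w(3)*u(sqrt(-8 - 7), -11) = (2*3**2)*(2*sqrt(-8 - 7)*(6 - (sqrt(-8 - 7))**2)) = (2*9)*(2*sqrt(-15)*(6 - (sqrt(-15))**2)) = 18*(2*(I*sqrt(15))*(6 - (I*sqrt(15))**2)) = 18*(2*(I*sqrt(15))*(6 - 1*(-15))) = 18*(2*(I*sqrt(15))*(6 + 15)) = 18*(2*(I*sqrt(15))*21) = 18*(42*I*sqrt(15)) = 756*I*sqrt(15)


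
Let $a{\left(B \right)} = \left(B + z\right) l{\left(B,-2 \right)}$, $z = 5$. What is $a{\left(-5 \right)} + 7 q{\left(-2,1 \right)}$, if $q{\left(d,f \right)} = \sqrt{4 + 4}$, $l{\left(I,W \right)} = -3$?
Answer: $14 \sqrt{2} \approx 19.799$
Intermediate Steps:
$q{\left(d,f \right)} = 2 \sqrt{2}$ ($q{\left(d,f \right)} = \sqrt{8} = 2 \sqrt{2}$)
$a{\left(B \right)} = -15 - 3 B$ ($a{\left(B \right)} = \left(B + 5\right) \left(-3\right) = \left(5 + B\right) \left(-3\right) = -15 - 3 B$)
$a{\left(-5 \right)} + 7 q{\left(-2,1 \right)} = \left(-15 - -15\right) + 7 \cdot 2 \sqrt{2} = \left(-15 + 15\right) + 14 \sqrt{2} = 0 + 14 \sqrt{2} = 14 \sqrt{2}$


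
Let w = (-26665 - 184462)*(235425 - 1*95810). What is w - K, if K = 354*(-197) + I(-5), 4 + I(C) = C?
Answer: -29476426358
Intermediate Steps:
I(C) = -4 + C
K = -69747 (K = 354*(-197) + (-4 - 5) = -69738 - 9 = -69747)
w = -29476496105 (w = -211127*(235425 - 95810) = -211127*139615 = -29476496105)
w - K = -29476496105 - 1*(-69747) = -29476496105 + 69747 = -29476426358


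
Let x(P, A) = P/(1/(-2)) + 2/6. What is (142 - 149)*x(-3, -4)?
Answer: -133/3 ≈ -44.333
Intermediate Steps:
x(P, A) = ⅓ - 2*P (x(P, A) = P/(-½) + 2*(⅙) = P*(-2) + ⅓ = -2*P + ⅓ = ⅓ - 2*P)
(142 - 149)*x(-3, -4) = (142 - 149)*(⅓ - 2*(-3)) = -7*(⅓ + 6) = -7*19/3 = -133/3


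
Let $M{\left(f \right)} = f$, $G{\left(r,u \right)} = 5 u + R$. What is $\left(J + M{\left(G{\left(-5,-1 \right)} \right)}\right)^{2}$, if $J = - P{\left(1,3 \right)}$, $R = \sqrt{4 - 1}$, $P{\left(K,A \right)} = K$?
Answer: $\left(6 - \sqrt{3}\right)^{2} \approx 18.215$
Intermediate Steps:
$R = \sqrt{3} \approx 1.732$
$G{\left(r,u \right)} = \sqrt{3} + 5 u$ ($G{\left(r,u \right)} = 5 u + \sqrt{3} = \sqrt{3} + 5 u$)
$J = -1$ ($J = \left(-1\right) 1 = -1$)
$\left(J + M{\left(G{\left(-5,-1 \right)} \right)}\right)^{2} = \left(-1 + \left(\sqrt{3} + 5 \left(-1\right)\right)\right)^{2} = \left(-1 - \left(5 - \sqrt{3}\right)\right)^{2} = \left(-6 + \sqrt{3}\right)^{2}$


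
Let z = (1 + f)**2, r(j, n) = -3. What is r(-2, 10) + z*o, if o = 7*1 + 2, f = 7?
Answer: 573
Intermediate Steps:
z = 64 (z = (1 + 7)**2 = 8**2 = 64)
o = 9 (o = 7 + 2 = 9)
r(-2, 10) + z*o = -3 + 64*9 = -3 + 576 = 573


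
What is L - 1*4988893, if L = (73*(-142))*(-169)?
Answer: -3237039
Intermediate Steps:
L = 1751854 (L = -10366*(-169) = 1751854)
L - 1*4988893 = 1751854 - 1*4988893 = 1751854 - 4988893 = -3237039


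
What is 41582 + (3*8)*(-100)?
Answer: 39182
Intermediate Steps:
41582 + (3*8)*(-100) = 41582 + 24*(-100) = 41582 - 2400 = 39182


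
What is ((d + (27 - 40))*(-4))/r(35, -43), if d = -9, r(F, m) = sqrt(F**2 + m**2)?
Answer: 44*sqrt(3074)/1537 ≈ 1.5872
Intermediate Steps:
((d + (27 - 40))*(-4))/r(35, -43) = ((-9 + (27 - 40))*(-4))/(sqrt(35**2 + (-43)**2)) = ((-9 - 13)*(-4))/(sqrt(1225 + 1849)) = (-22*(-4))/(sqrt(3074)) = 88*(sqrt(3074)/3074) = 44*sqrt(3074)/1537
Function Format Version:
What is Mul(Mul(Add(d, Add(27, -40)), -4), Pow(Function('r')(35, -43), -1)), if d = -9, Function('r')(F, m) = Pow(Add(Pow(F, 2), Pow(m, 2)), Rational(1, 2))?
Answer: Mul(Rational(44, 1537), Pow(3074, Rational(1, 2))) ≈ 1.5872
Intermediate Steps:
Mul(Mul(Add(d, Add(27, -40)), -4), Pow(Function('r')(35, -43), -1)) = Mul(Mul(Add(-9, Add(27, -40)), -4), Pow(Pow(Add(Pow(35, 2), Pow(-43, 2)), Rational(1, 2)), -1)) = Mul(Mul(Add(-9, -13), -4), Pow(Pow(Add(1225, 1849), Rational(1, 2)), -1)) = Mul(Mul(-22, -4), Pow(Pow(3074, Rational(1, 2)), -1)) = Mul(88, Mul(Rational(1, 3074), Pow(3074, Rational(1, 2)))) = Mul(Rational(44, 1537), Pow(3074, Rational(1, 2)))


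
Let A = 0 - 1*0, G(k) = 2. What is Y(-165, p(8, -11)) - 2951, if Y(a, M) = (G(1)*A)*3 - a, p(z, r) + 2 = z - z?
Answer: -2786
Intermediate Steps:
A = 0 (A = 0 + 0 = 0)
p(z, r) = -2 (p(z, r) = -2 + (z - z) = -2 + 0 = -2)
Y(a, M) = -a (Y(a, M) = (2*0)*3 - a = 0*3 - a = 0 - a = -a)
Y(-165, p(8, -11)) - 2951 = -1*(-165) - 2951 = 165 - 2951 = -2786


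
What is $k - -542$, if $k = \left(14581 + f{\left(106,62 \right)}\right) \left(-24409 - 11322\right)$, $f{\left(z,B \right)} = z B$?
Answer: $-755817301$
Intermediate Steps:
$f{\left(z,B \right)} = B z$
$k = -755817843$ ($k = \left(14581 + 62 \cdot 106\right) \left(-24409 - 11322\right) = \left(14581 + 6572\right) \left(-35731\right) = 21153 \left(-35731\right) = -755817843$)
$k - -542 = -755817843 - -542 = -755817843 + 542 = -755817301$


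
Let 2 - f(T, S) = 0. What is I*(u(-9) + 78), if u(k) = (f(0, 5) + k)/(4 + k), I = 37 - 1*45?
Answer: -3176/5 ≈ -635.20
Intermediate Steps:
I = -8 (I = 37 - 45 = -8)
f(T, S) = 2 (f(T, S) = 2 - 1*0 = 2 + 0 = 2)
u(k) = (2 + k)/(4 + k)
I*(u(-9) + 78) = -8*((2 - 9)/(4 - 9) + 78) = -8*(-7/(-5) + 78) = -8*(-1/5*(-7) + 78) = -8*(7/5 + 78) = -8*397/5 = -3176/5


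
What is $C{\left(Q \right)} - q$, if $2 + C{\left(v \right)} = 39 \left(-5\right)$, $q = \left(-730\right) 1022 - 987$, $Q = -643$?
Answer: $746850$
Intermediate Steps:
$q = -747047$ ($q = -746060 - 987 = -747047$)
$C{\left(v \right)} = -197$ ($C{\left(v \right)} = -2 + 39 \left(-5\right) = -2 - 195 = -197$)
$C{\left(Q \right)} - q = -197 - -747047 = -197 + 747047 = 746850$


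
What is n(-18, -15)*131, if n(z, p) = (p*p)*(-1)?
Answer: -29475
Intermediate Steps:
n(z, p) = -p**2 (n(z, p) = p**2*(-1) = -p**2)
n(-18, -15)*131 = -1*(-15)**2*131 = -1*225*131 = -225*131 = -29475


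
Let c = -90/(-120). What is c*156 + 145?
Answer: 262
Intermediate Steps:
c = ¾ (c = -90*(-1/120) = ¾ ≈ 0.75000)
c*156 + 145 = (¾)*156 + 145 = 117 + 145 = 262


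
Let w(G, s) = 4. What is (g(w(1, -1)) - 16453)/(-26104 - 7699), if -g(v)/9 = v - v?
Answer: 16453/33803 ≈ 0.48673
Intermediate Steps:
g(v) = 0 (g(v) = -9*(v - v) = -9*0 = 0)
(g(w(1, -1)) - 16453)/(-26104 - 7699) = (0 - 16453)/(-26104 - 7699) = -16453/(-33803) = -16453*(-1/33803) = 16453/33803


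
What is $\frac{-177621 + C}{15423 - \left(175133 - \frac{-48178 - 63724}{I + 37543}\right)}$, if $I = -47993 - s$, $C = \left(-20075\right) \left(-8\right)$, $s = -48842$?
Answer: $\frac{326735116}{3065849111} \approx 0.10657$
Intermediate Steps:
$C = 160600$
$I = 849$ ($I = -47993 - -48842 = -47993 + 48842 = 849$)
$\frac{-177621 + C}{15423 - \left(175133 - \frac{-48178 - 63724}{I + 37543}\right)} = \frac{-177621 + 160600}{15423 - \left(175133 - \frac{-48178 - 63724}{849 + 37543}\right)} = - \frac{17021}{15423 - \left(175133 + \frac{111902}{38392}\right)} = - \frac{17021}{15423 - \frac{3361909019}{19196}} = - \frac{17021}{- \frac{3065849111}{19196}} = \left(-17021\right) \left(- \frac{19196}{3065849111}\right) = \frac{326735116}{3065849111}$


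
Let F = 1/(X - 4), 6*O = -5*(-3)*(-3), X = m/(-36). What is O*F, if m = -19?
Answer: 54/25 ≈ 2.1600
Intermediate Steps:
X = 19/36 (X = -19/(-36) = -19*(-1/36) = 19/36 ≈ 0.52778)
O = -15/2 (O = (-5*(-3)*(-3))/6 = (15*(-3))/6 = (⅙)*(-45) = -15/2 ≈ -7.5000)
F = -36/125 (F = 1/(19/36 - 4) = 1/(-125/36) = -36/125 ≈ -0.28800)
O*F = -15/2*(-36/125) = 54/25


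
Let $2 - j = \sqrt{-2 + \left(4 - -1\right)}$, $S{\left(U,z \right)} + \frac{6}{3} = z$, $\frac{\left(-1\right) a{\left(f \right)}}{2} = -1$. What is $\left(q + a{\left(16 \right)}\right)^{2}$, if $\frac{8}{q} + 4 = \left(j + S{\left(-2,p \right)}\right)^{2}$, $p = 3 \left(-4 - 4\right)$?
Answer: $\frac{425138347044}{104790106369} - \frac{500755968 \sqrt{3}}{104790106369} \approx 4.0488$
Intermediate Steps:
$p = -24$ ($p = 3 \left(-8\right) = -24$)
$a{\left(f \right)} = 2$ ($a{\left(f \right)} = \left(-2\right) \left(-1\right) = 2$)
$S{\left(U,z \right)} = -2 + z$
$j = 2 - \sqrt{3}$ ($j = 2 - \sqrt{-2 + \left(4 - -1\right)} = 2 - \sqrt{-2 + \left(4 + 1\right)} = 2 - \sqrt{-2 + 5} = 2 - \sqrt{3} \approx 0.26795$)
$q = \frac{8}{-4 + \left(-24 - \sqrt{3}\right)^{2}}$ ($q = \frac{8}{-4 + \left(\left(2 - \sqrt{3}\right) - 26\right)^{2}} = \frac{8}{-4 + \left(-24 - \sqrt{3}\right)^{2}} \approx 0.012156$)
$\left(q + a{\left(16 \right)}\right)^{2} = \left(\left(\frac{4600}{323713} - \frac{384 \sqrt{3}}{323713}\right) + 2\right)^{2} = \left(\frac{652026}{323713} - \frac{384 \sqrt{3}}{323713}\right)^{2}$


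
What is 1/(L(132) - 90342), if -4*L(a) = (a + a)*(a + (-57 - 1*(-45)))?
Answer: -1/98262 ≈ -1.0177e-5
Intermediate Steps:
L(a) = -a*(-12 + a)/2 (L(a) = -(a + a)*(a + (-57 - 1*(-45)))/4 = -2*a*(a + (-57 + 45))/4 = -2*a*(a - 12)/4 = -2*a*(-12 + a)/4 = -a*(-12 + a)/2)
1/(L(132) - 90342) = 1/((½)*132*(12 - 1*132) - 90342) = 1/((½)*132*(12 - 132) - 90342) = 1/((½)*132*(-120) - 90342) = 1/(-7920 - 90342) = 1/(-98262) = -1/98262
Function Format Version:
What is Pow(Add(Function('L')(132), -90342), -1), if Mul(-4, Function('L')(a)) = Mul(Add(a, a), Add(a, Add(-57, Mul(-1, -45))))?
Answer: Rational(-1, 98262) ≈ -1.0177e-5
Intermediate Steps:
Function('L')(a) = Mul(Rational(-1, 2), a, Add(-12, a)) (Function('L')(a) = Mul(Rational(-1, 4), Mul(Add(a, a), Add(a, Add(-57, Mul(-1, -45))))) = Mul(Rational(-1, 4), Mul(Mul(2, a), Add(a, Add(-57, 45)))) = Mul(Rational(-1, 4), Mul(Mul(2, a), Add(a, -12))) = Mul(Rational(-1, 4), Mul(Mul(2, a), Add(-12, a))) = Mul(Rational(-1, 4), Mul(2, a, Add(-12, a))) = Mul(Rational(-1, 2), a, Add(-12, a)))
Pow(Add(Function('L')(132), -90342), -1) = Pow(Add(Mul(Rational(1, 2), 132, Add(12, Mul(-1, 132))), -90342), -1) = Pow(Add(Mul(Rational(1, 2), 132, Add(12, -132)), -90342), -1) = Pow(Add(Mul(Rational(1, 2), 132, -120), -90342), -1) = Pow(Add(-7920, -90342), -1) = Pow(-98262, -1) = Rational(-1, 98262)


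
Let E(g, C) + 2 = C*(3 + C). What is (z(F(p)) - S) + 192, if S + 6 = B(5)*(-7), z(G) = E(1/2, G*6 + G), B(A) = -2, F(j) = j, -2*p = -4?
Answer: 420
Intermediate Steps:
p = 2 (p = -½*(-4) = 2)
E(g, C) = -2 + C*(3 + C)
z(G) = -2 + 21*G + 49*G² (z(G) = -2 + (G*6 + G)² + 3*(G*6 + G) = -2 + (6*G + G)² + 3*(6*G + G) = -2 + (7*G)² + 3*(7*G) = -2 + 49*G² + 21*G = -2 + 21*G + 49*G²)
S = 8 (S = -6 - 2*(-7) = -6 + 14 = 8)
(z(F(p)) - S) + 192 = ((-2 + 21*2 + 49*2²) - 1*8) + 192 = ((-2 + 42 + 49*4) - 8) + 192 = ((-2 + 42 + 196) - 8) + 192 = (236 - 8) + 192 = 228 + 192 = 420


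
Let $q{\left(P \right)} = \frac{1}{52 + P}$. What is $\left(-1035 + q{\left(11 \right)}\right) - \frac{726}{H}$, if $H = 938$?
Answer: $- \frac{4371935}{4221} \approx -1035.8$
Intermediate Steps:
$\left(-1035 + q{\left(11 \right)}\right) - \frac{726}{H} = \left(-1035 + \frac{1}{52 + 11}\right) - \frac{726}{938} = \left(-1035 + \frac{1}{63}\right) - \frac{363}{469} = - \frac{65204}{63} - \frac{363}{469} = - \frac{4371935}{4221}$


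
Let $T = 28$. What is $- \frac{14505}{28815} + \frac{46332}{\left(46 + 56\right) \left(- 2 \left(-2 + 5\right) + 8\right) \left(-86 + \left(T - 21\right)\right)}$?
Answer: $- \frac{30158}{8927} \approx -3.3783$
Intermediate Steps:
$- \frac{14505}{28815} + \frac{46332}{\left(46 + 56\right) \left(- 2 \left(-2 + 5\right) + 8\right) \left(-86 + \left(T - 21\right)\right)} = - \frac{14505}{28815} + \frac{46332}{\left(46 + 56\right) \left(- 2 \left(-2 + 5\right) + 8\right) \left(-86 + \left(28 - 21\right)\right)} = \left(-14505\right) \frac{1}{28815} + \frac{46332}{102 \left(\left(-2\right) 3 + 8\right) \left(-86 + 7\right)} = - \frac{967}{1921} + \frac{46332}{102 \left(-6 + 8\right) \left(-79\right)} = - \frac{967}{1921} + \frac{46332}{102 \cdot 2 \left(-79\right)} = - \frac{967}{1921} + \frac{46332}{204 \left(-79\right)} = - \frac{967}{1921} + \frac{46332}{-16116} = - \frac{967}{1921} + 46332 \left(- \frac{1}{16116}\right) = - \frac{967}{1921} - \frac{3861}{1343} = - \frac{30158}{8927}$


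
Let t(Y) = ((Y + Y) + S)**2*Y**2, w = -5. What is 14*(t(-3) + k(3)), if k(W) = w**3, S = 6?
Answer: -1750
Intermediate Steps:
t(Y) = Y**2*(6 + 2*Y)**2 (t(Y) = ((Y + Y) + 6)**2*Y**2 = (2*Y + 6)**2*Y**2 = (6 + 2*Y)**2*Y**2 = Y**2*(6 + 2*Y)**2)
k(W) = -125 (k(W) = (-5)**3 = -125)
14*(t(-3) + k(3)) = 14*(4*(-3)**2*(3 - 3)**2 - 125) = 14*(4*9*0**2 - 125) = 14*(4*9*0 - 125) = 14*(0 - 125) = 14*(-125) = -1750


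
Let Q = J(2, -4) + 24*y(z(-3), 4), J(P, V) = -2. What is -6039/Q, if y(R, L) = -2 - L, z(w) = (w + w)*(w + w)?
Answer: 6039/146 ≈ 41.363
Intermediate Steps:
z(w) = 4*w**2 (z(w) = (2*w)*(2*w) = 4*w**2)
Q = -146 (Q = -2 + 24*(-2 - 1*4) = -2 + 24*(-2 - 4) = -2 + 24*(-6) = -2 - 144 = -146)
-6039/Q = -6039/(-146) = -6039*(-1/146) = 6039/146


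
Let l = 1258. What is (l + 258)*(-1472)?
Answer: -2231552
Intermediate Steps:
(l + 258)*(-1472) = (1258 + 258)*(-1472) = 1516*(-1472) = -2231552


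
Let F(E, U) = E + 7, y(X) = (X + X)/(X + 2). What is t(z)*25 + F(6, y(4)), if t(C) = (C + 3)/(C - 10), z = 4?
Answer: -97/6 ≈ -16.167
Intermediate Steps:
y(X) = 2*X/(2 + X) (y(X) = (2*X)/(2 + X) = 2*X/(2 + X))
F(E, U) = 7 + E
t(C) = (3 + C)/(-10 + C)
t(z)*25 + F(6, y(4)) = ((3 + 4)/(-10 + 4))*25 + (7 + 6) = (7/(-6))*25 + 13 = -⅙*7*25 + 13 = -7/6*25 + 13 = -175/6 + 13 = -97/6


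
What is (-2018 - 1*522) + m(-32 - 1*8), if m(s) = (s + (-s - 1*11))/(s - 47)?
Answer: -220969/87 ≈ -2539.9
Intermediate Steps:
m(s) = -11/(-47 + s) (m(s) = (s + (-s - 11))/(-47 + s) = (s + (-11 - s))/(-47 + s) = -11/(-47 + s))
(-2018 - 1*522) + m(-32 - 1*8) = (-2018 - 1*522) - 11/(-47 + (-32 - 1*8)) = (-2018 - 522) - 11/(-47 + (-32 - 8)) = -2540 - 11/(-47 - 40) = -2540 - 11/(-87) = -2540 - 11*(-1/87) = -2540 + 11/87 = -220969/87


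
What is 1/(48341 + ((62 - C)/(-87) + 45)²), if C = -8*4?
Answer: 7569/380493070 ≈ 1.9893e-5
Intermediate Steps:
C = -32
1/(48341 + ((62 - C)/(-87) + 45)²) = 1/(48341 + ((62 - 1*(-32))/(-87) + 45)²) = 1/(48341 + ((62 + 32)*(-1/87) + 45)²) = 1/(48341 + (94*(-1/87) + 45)²) = 1/(48341 + (-94/87 + 45)²) = 1/(48341 + (3821/87)²) = 1/(48341 + 14600041/7569) = 1/(380493070/7569) = 7569/380493070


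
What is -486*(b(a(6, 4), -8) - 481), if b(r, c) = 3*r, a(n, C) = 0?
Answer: 233766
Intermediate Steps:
-486*(b(a(6, 4), -8) - 481) = -486*(3*0 - 481) = -486*(0 - 481) = -486*(-481) = 233766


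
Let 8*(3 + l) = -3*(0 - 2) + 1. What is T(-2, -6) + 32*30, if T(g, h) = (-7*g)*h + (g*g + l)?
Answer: 7023/8 ≈ 877.88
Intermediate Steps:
l = -17/8 (l = -3 + (-3*(0 - 2) + 1)/8 = -3 + (-3*(-2) + 1)/8 = -3 + (6 + 1)/8 = -3 + (⅛)*7 = -3 + 7/8 = -17/8 ≈ -2.1250)
T(g, h) = -17/8 + g² - 7*g*h (T(g, h) = (-7*g)*h + (g*g - 17/8) = -7*g*h + (g² - 17/8) = -7*g*h + (-17/8 + g²) = -17/8 + g² - 7*g*h)
T(-2, -6) + 32*30 = (-17/8 + (-2)² - 7*(-2)*(-6)) + 32*30 = (-17/8 + 4 - 84) + 960 = -657/8 + 960 = 7023/8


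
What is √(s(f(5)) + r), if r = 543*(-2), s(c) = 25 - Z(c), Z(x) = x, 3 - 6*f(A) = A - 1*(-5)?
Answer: I*√38154/6 ≈ 32.555*I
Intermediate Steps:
f(A) = -⅓ - A/6 (f(A) = ½ - (A - 1*(-5))/6 = ½ - (A + 5)/6 = ½ - (5 + A)/6 = ½ + (-⅚ - A/6) = -⅓ - A/6)
s(c) = 25 - c
r = -1086
√(s(f(5)) + r) = √((25 - (-⅓ - ⅙*5)) - 1086) = √((25 - (-⅓ - ⅚)) - 1086) = √((25 - 1*(-7/6)) - 1086) = √((25 + 7/6) - 1086) = √(157/6 - 1086) = √(-6359/6) = I*√38154/6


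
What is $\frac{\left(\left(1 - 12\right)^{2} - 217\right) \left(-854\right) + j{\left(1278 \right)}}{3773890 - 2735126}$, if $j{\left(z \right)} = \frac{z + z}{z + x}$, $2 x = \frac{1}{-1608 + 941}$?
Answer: $\frac{34943478522}{442734461041} \approx 0.078926$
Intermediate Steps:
$x = - \frac{1}{1334}$ ($x = \frac{1}{2 \left(-1608 + 941\right)} = \frac{1}{2 \left(-667\right)} = \frac{1}{2} \left(- \frac{1}{667}\right) = - \frac{1}{1334} \approx -0.00074963$)
$j{\left(z \right)} = \frac{2 z}{- \frac{1}{1334} + z}$ ($j{\left(z \right)} = \frac{z + z}{z - \frac{1}{1334}} = \frac{2 z}{- \frac{1}{1334} + z}$)
$\frac{\left(\left(1 - 12\right)^{2} - 217\right) \left(-854\right) + j{\left(1278 \right)}}{3773890 - 2735126} = \frac{\left(\left(1 - 12\right)^{2} - 217\right) \left(-854\right) + 2668 \cdot 1278 \frac{1}{-1 + 1334 \cdot 1278}}{3773890 - 2735126} = \frac{\left(\left(-11\right)^{2} - 217\right) \left(-854\right) + 2668 \cdot 1278 \frac{1}{-1 + 1704852}}{1038764} = \left(\left(121 - 217\right) \left(-854\right) + 2668 \cdot 1278 \cdot \frac{1}{1704851}\right) \frac{1}{1038764} = \left(\left(-96\right) \left(-854\right) + 2668 \cdot 1278 \cdot \frac{1}{1704851}\right) \frac{1}{1038764} = \left(81984 + \frac{3409704}{1704851}\right) \frac{1}{1038764} = \frac{139773914088}{1704851} \cdot \frac{1}{1038764} = \frac{34943478522}{442734461041}$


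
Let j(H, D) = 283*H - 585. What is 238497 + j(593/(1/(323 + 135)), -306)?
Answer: 77099014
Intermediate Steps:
j(H, D) = -585 + 283*H
238497 + j(593/(1/(323 + 135)), -306) = 238497 + (-585 + 283*(593/(1/(323 + 135)))) = 238497 + (-585 + 283*(593/(1/458))) = 238497 + (-585 + 283*(593*458)) = 238497 + (-585 + 283*271594) = 238497 + (-585 + 76861102) = 238497 + 76860517 = 77099014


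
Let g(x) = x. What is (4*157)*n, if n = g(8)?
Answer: 5024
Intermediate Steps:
n = 8
(4*157)*n = (4*157)*8 = 628*8 = 5024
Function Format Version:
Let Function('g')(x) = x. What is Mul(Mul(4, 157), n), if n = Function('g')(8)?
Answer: 5024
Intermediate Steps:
n = 8
Mul(Mul(4, 157), n) = Mul(Mul(4, 157), 8) = Mul(628, 8) = 5024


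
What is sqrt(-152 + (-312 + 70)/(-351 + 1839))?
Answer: I*sqrt(21056874)/372 ≈ 12.335*I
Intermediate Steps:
sqrt(-152 + (-312 + 70)/(-351 + 1839)) = sqrt(-152 - 242/1488) = sqrt(-152 - 242*1/1488) = sqrt(-152 - 121/744) = sqrt(-113209/744) = I*sqrt(21056874)/372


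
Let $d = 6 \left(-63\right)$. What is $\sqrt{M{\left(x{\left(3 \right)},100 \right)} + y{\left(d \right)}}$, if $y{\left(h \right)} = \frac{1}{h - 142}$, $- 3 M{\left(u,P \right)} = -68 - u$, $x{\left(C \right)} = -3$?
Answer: $\frac{\sqrt{13180830}}{780} \approx 4.6545$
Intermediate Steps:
$M{\left(u,P \right)} = \frac{68}{3} + \frac{u}{3}$ ($M{\left(u,P \right)} = - \frac{-68 - u}{3} = \frac{68}{3} + \frac{u}{3}$)
$d = -378$
$y{\left(h \right)} = \frac{1}{-142 + h}$
$\sqrt{M{\left(x{\left(3 \right)},100 \right)} + y{\left(d \right)}} = \sqrt{\left(\frac{68}{3} + \frac{1}{3} \left(-3\right)\right) + \frac{1}{-142 - 378}} = \sqrt{\left(\frac{68}{3} - 1\right) + \frac{1}{-520}} = \sqrt{\frac{65}{3} - \frac{1}{520}} = \sqrt{\frac{33797}{1560}} = \frac{\sqrt{13180830}}{780}$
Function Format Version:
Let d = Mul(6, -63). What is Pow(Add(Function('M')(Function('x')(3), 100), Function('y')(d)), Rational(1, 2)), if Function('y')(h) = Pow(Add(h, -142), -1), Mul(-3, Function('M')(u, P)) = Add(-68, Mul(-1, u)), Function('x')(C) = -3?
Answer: Mul(Rational(1, 780), Pow(13180830, Rational(1, 2))) ≈ 4.6545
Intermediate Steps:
Function('M')(u, P) = Add(Rational(68, 3), Mul(Rational(1, 3), u)) (Function('M')(u, P) = Mul(Rational(-1, 3), Add(-68, Mul(-1, u))) = Add(Rational(68, 3), Mul(Rational(1, 3), u)))
d = -378
Function('y')(h) = Pow(Add(-142, h), -1)
Pow(Add(Function('M')(Function('x')(3), 100), Function('y')(d)), Rational(1, 2)) = Pow(Add(Add(Rational(68, 3), Mul(Rational(1, 3), -3)), Pow(Add(-142, -378), -1)), Rational(1, 2)) = Pow(Add(Add(Rational(68, 3), -1), Pow(-520, -1)), Rational(1, 2)) = Pow(Add(Rational(65, 3), Rational(-1, 520)), Rational(1, 2)) = Pow(Rational(33797, 1560), Rational(1, 2)) = Mul(Rational(1, 780), Pow(13180830, Rational(1, 2)))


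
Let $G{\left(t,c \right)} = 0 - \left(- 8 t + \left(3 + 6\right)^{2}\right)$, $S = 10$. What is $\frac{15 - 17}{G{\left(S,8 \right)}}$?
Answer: $2$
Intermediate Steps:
$G{\left(t,c \right)} = -81 + 8 t$ ($G{\left(t,c \right)} = 0 - \left(- 8 t + 9^{2}\right) = 0 - \left(- 8 t + 81\right) = 0 - \left(81 - 8 t\right) = 0 + \left(-81 + 8 t\right) = -81 + 8 t$)
$\frac{15 - 17}{G{\left(S,8 \right)}} = \frac{15 - 17}{-81 + 8 \cdot 10} = \frac{1}{-81 + 80} \left(-2\right) = \frac{1}{-1} \left(-2\right) = \left(-1\right) \left(-2\right) = 2$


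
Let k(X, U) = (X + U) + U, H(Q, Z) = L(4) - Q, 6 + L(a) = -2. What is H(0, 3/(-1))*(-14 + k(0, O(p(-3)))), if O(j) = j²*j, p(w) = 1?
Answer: 96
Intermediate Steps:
L(a) = -8 (L(a) = -6 - 2 = -8)
O(j) = j³
H(Q, Z) = -8 - Q
k(X, U) = X + 2*U (k(X, U) = (U + X) + U = X + 2*U)
H(0, 3/(-1))*(-14 + k(0, O(p(-3)))) = (-8 - 1*0)*(-14 + (0 + 2*1³)) = (-8 + 0)*(-14 + (0 + 2*1)) = -8*(-14 + (0 + 2)) = -8*(-14 + 2) = -8*(-12) = 96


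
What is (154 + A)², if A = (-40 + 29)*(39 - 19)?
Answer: 4356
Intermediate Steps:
A = -220 (A = -11*20 = -220)
(154 + A)² = (154 - 220)² = (-66)² = 4356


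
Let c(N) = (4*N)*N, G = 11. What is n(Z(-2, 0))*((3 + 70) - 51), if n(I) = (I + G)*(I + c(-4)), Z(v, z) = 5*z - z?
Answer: 15488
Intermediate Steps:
Z(v, z) = 4*z
c(N) = 4*N**2
n(I) = (11 + I)*(64 + I) (n(I) = (I + 11)*(I + 4*(-4)**2) = (11 + I)*(I + 4*16) = (11 + I)*(I + 64) = (11 + I)*(64 + I))
n(Z(-2, 0))*((3 + 70) - 51) = (704 + (4*0)**2 + 75*(4*0))*((3 + 70) - 51) = (704 + 0**2 + 75*0)*(73 - 51) = (704 + 0 + 0)*22 = 704*22 = 15488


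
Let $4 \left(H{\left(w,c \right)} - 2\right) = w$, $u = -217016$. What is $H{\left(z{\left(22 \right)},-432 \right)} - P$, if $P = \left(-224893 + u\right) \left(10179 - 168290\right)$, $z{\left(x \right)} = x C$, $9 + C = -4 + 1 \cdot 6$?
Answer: $- \frac{139741347871}{2} \approx -6.9871 \cdot 10^{10}$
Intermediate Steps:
$C = -7$ ($C = -9 + \left(-4 + 1 \cdot 6\right) = -9 + \left(-4 + 6\right) = -9 + 2 = -7$)
$z{\left(x \right)} = - 7 x$ ($z{\left(x \right)} = x \left(-7\right) = - 7 x$)
$H{\left(w,c \right)} = 2 + \frac{w}{4}$
$P = 69870673899$ ($P = \left(-224893 - 217016\right) \left(10179 - 168290\right) = \left(-441909\right) \left(-158111\right) = 69870673899$)
$H{\left(z{\left(22 \right)},-432 \right)} - P = \left(2 + \frac{\left(-7\right) 22}{4}\right) - 69870673899 = \left(2 + \frac{1}{4} \left(-154\right)\right) - 69870673899 = \left(2 - \frac{77}{2}\right) - 69870673899 = - \frac{73}{2} - 69870673899 = - \frac{139741347871}{2}$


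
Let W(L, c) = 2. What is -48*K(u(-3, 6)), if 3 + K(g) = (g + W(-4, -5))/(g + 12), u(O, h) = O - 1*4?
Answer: 192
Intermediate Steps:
u(O, h) = -4 + O (u(O, h) = O - 4 = -4 + O)
K(g) = -3 + (2 + g)/(12 + g) (K(g) = -3 + (g + 2)/(g + 12) = -3 + (2 + g)/(12 + g))
-48*K(u(-3, 6)) = -96*(-17 - (-4 - 3))/(12 + (-4 - 3)) = -96*(-17 - 1*(-7))/(12 - 7) = -96*(-17 + 7)/5 = -96*(-10)/5 = -48*(-4) = 192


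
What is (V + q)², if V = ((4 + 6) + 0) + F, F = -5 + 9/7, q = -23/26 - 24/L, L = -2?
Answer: 10029889/33124 ≈ 302.80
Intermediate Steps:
q = 289/26 (q = -23/26 - 24/(-2) = -23*1/26 - 24*(-½) = -23/26 + 12 = 289/26 ≈ 11.115)
F = -26/7 (F = -5 + 9*(⅐) = -5 + 9/7 = -26/7 ≈ -3.7143)
V = 44/7 (V = ((4 + 6) + 0) - 26/7 = (10 + 0) - 26/7 = 10 - 26/7 = 44/7 ≈ 6.2857)
(V + q)² = (44/7 + 289/26)² = (3167/182)² = 10029889/33124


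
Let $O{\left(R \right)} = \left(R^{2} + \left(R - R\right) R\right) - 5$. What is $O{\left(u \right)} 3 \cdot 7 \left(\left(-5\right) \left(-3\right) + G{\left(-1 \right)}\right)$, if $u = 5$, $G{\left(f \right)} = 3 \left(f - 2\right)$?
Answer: $2520$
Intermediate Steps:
$G{\left(f \right)} = -6 + 3 f$ ($G{\left(f \right)} = 3 \left(-2 + f\right) = -6 + 3 f$)
$O{\left(R \right)} = -5 + R^{2}$ ($O{\left(R \right)} = \left(R^{2} + 0 R\right) - 5 = \left(R^{2} + 0\right) - 5 = R^{2} - 5 = -5 + R^{2}$)
$O{\left(u \right)} 3 \cdot 7 \left(\left(-5\right) \left(-3\right) + G{\left(-1 \right)}\right) = \left(-5 + 5^{2}\right) 3 \cdot 7 \left(\left(-5\right) \left(-3\right) + \left(-6 + 3 \left(-1\right)\right)\right) = \left(-5 + 25\right) 21 \left(15 - 9\right) = 20 \cdot 21 \left(15 - 9\right) = 420 \cdot 6 = 2520$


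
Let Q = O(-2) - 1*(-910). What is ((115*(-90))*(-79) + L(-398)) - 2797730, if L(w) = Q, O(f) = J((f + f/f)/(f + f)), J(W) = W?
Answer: -7916679/4 ≈ -1.9792e+6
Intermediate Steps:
O(f) = (1 + f)/(2*f) (O(f) = (f + f/f)/(f + f) = (f + 1)/((2*f)) = (1 + f)*(1/(2*f)) = (1 + f)/(2*f))
Q = 3641/4 (Q = (½)*(1 - 2)/(-2) - 1*(-910) = (½)*(-½)*(-1) + 910 = ¼ + 910 = 3641/4 ≈ 910.25)
L(w) = 3641/4
((115*(-90))*(-79) + L(-398)) - 2797730 = ((115*(-90))*(-79) + 3641/4) - 2797730 = (-10350*(-79) + 3641/4) - 2797730 = (817650 + 3641/4) - 2797730 = 3274241/4 - 2797730 = -7916679/4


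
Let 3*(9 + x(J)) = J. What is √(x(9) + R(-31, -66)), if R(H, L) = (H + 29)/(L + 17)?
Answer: 2*I*√73/7 ≈ 2.4411*I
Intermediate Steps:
R(H, L) = (29 + H)/(17 + L)
x(J) = -9 + J/3
√(x(9) + R(-31, -66)) = √((-9 + (⅓)*9) + (29 - 31)/(17 - 66)) = √((-9 + 3) - 2/(-49)) = √(-6 - 1/49*(-2)) = √(-6 + 2/49) = √(-292/49) = 2*I*√73/7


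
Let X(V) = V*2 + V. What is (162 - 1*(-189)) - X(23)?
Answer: 282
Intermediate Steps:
X(V) = 3*V (X(V) = 2*V + V = 3*V)
(162 - 1*(-189)) - X(23) = (162 - 1*(-189)) - 3*23 = (162 + 189) - 1*69 = 351 - 69 = 282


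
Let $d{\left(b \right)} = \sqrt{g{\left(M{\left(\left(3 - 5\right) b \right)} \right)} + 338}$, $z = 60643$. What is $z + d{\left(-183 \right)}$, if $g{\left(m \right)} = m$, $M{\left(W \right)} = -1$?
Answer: $60643 + \sqrt{337} \approx 60661.0$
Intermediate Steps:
$d{\left(b \right)} = \sqrt{337}$ ($d{\left(b \right)} = \sqrt{-1 + 338} = \sqrt{337}$)
$z + d{\left(-183 \right)} = 60643 + \sqrt{337}$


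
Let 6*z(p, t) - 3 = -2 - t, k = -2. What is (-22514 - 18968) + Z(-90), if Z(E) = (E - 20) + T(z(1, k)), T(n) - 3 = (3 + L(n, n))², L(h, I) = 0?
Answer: -41580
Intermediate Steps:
z(p, t) = ⅙ - t/6 (z(p, t) = ½ + (-2 - t)/6 = ½ + (-⅓ - t/6) = ⅙ - t/6)
T(n) = 12 (T(n) = 3 + (3 + 0)² = 3 + 3² = 3 + 9 = 12)
Z(E) = -8 + E (Z(E) = (E - 20) + 12 = (-20 + E) + 12 = -8 + E)
(-22514 - 18968) + Z(-90) = (-22514 - 18968) + (-8 - 90) = -41482 - 98 = -41580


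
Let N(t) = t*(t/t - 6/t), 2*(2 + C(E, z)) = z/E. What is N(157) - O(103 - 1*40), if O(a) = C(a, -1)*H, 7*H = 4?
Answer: 67097/441 ≈ 152.15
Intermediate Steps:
H = 4/7 (H = (⅐)*4 = 4/7 ≈ 0.57143)
C(E, z) = -2 + z/(2*E) (C(E, z) = -2 + (z/E)/2 = -2 + z/(2*E))
N(t) = t*(1 - 6/t)
O(a) = -8/7 - 2/(7*a) (O(a) = (-2 + (½)*(-1)/a)*(4/7) = (-2 - 1/(2*a))*(4/7) = -8/7 - 2/(7*a))
N(157) - O(103 - 1*40) = (-6 + 157) - 2*(-1 - 4*(103 - 1*40))/(7*(103 - 1*40)) = 151 - 2*(-1 - 4*(103 - 40))/(7*(103 - 40)) = 151 - 2*(-1 - 4*63)/(7*63) = 151 - 2*(-1 - 252)/(7*63) = 151 - 2*(-253)/(7*63) = 151 - 1*(-506/441) = 151 + 506/441 = 67097/441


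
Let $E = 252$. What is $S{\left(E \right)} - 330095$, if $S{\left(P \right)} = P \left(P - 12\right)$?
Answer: $-269615$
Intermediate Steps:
$S{\left(P \right)} = P \left(-12 + P\right)$
$S{\left(E \right)} - 330095 = 252 \left(-12 + 252\right) - 330095 = 252 \cdot 240 - 330095 = 60480 - 330095 = -269615$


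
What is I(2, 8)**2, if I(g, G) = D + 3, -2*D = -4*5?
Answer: 169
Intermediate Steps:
D = 10 (D = -(-2)*5 = -1/2*(-20) = 10)
I(g, G) = 13 (I(g, G) = 10 + 3 = 13)
I(2, 8)**2 = 13**2 = 169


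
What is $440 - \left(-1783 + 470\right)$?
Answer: $1753$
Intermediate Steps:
$440 - \left(-1783 + 470\right) = 440 - -1313 = 440 + 1313 = 1753$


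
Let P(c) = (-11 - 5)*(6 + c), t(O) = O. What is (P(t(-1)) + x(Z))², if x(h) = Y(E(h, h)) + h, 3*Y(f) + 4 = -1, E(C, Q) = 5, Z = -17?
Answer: 87616/9 ≈ 9735.1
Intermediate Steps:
Y(f) = -5/3 (Y(f) = -4/3 + (⅓)*(-1) = -4/3 - ⅓ = -5/3)
x(h) = -5/3 + h
P(c) = -96 - 16*c (P(c) = -16*(6 + c) = -96 - 16*c)
(P(t(-1)) + x(Z))² = ((-96 - 16*(-1)) + (-5/3 - 17))² = ((-96 + 16) - 56/3)² = (-80 - 56/3)² = (-296/3)² = 87616/9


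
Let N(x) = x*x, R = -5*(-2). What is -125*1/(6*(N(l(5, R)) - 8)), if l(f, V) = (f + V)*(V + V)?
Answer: -125/539952 ≈ -0.00023150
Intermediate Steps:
R = 10
l(f, V) = 2*V*(V + f) (l(f, V) = (V + f)*(2*V) = 2*V*(V + f))
N(x) = x²
-125*1/(6*(N(l(5, R)) - 8)) = -125*1/(6*((2*10*(10 + 5))² - 8)) = -125*1/(6*((2*10*15)² - 8)) = -125*1/(6*(300² - 8)) = -125*1/(6*(90000 - 8)) = -125/(89992*6) = -125/539952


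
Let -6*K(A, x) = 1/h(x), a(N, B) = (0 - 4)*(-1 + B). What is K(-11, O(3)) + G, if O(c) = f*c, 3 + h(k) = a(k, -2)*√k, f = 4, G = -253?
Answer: -869815/3438 - 4*√3/1719 ≈ -253.00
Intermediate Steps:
a(N, B) = 4 - 4*B (a(N, B) = -4*(-1 + B) = 4 - 4*B)
h(k) = -3 + 12*√k (h(k) = -3 + (4 - 4*(-2))*√k = -3 + (4 + 8)*√k = -3 + 12*√k)
O(c) = 4*c
K(A, x) = -1/(6*(-3 + 12*√x))
K(-11, O(3)) + G = -1/(-18 + 72*√(4*3)) - 253 = -1/(-18 + 72*√12) - 253 = -1/(-18 + 72*(2*√3)) - 253 = -1/(-18 + 144*√3) - 253 = -253 - 1/(-18 + 144*√3)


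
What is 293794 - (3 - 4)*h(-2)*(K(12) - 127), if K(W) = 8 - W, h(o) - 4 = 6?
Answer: 292484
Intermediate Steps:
h(o) = 10 (h(o) = 4 + 6 = 10)
293794 - (3 - 4)*h(-2)*(K(12) - 127) = 293794 - (3 - 4)*10*((8 - 1*12) - 127) = 293794 - (-1*10)*((8 - 12) - 127) = 293794 - (-10)*(-4 - 127) = 293794 - (-10)*(-131) = 293794 - 1*1310 = 293794 - 1310 = 292484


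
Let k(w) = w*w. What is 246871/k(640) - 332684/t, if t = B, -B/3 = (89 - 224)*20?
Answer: -1342677113/33177600 ≈ -40.469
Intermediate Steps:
B = 8100 (B = -3*(89 - 224)*20 = -(-405)*20 = -3*(-2700) = 8100)
t = 8100
k(w) = w²
246871/k(640) - 332684/t = 246871/(640²) - 332684/8100 = 246871/409600 - 332684*1/8100 = 246871*(1/409600) - 83171/2025 = 246871/409600 - 83171/2025 = -1342677113/33177600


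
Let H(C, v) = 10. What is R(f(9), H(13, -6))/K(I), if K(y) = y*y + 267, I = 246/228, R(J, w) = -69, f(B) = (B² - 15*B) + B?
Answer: -99636/387229 ≈ -0.25731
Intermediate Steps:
f(B) = B² - 14*B
I = 41/38 (I = 246*(1/228) = 41/38 ≈ 1.0789)
K(y) = 267 + y² (K(y) = y² + 267 = 267 + y²)
R(f(9), H(13, -6))/K(I) = -69/(267 + (41/38)²) = -69/(267 + 1681/1444) = -69/387229/1444 = -69*1444/387229 = -99636/387229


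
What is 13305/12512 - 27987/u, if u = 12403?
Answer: -185151429/155186336 ≈ -1.1931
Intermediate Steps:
13305/12512 - 27987/u = 13305/12512 - 27987/12403 = -185151429/155186336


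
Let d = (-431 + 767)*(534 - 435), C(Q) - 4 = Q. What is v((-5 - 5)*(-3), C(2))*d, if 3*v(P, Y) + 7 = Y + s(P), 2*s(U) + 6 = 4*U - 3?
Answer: 604296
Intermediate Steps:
C(Q) = 4 + Q
s(U) = -9/2 + 2*U (s(U) = -3 + (4*U - 3)/2 = -3 + (-3 + 4*U)/2 = -3 + (-3/2 + 2*U) = -9/2 + 2*U)
v(P, Y) = -23/6 + Y/3 + 2*P/3 (v(P, Y) = -7/3 + (Y + (-9/2 + 2*P))/3 = -7/3 + (-9/2 + Y + 2*P)/3 = -7/3 + (-3/2 + Y/3 + 2*P/3) = -23/6 + Y/3 + 2*P/3)
d = 33264 (d = 336*99 = 33264)
v((-5 - 5)*(-3), C(2))*d = (-23/6 + (4 + 2)/3 + 2*((-5 - 5)*(-3))/3)*33264 = (-23/6 + (⅓)*6 + 2*(-10*(-3))/3)*33264 = (-23/6 + 2 + (⅔)*30)*33264 = (-23/6 + 2 + 20)*33264 = (109/6)*33264 = 604296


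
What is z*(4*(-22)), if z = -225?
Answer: 19800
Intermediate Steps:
z*(4*(-22)) = -900*(-22) = -225*(-88) = 19800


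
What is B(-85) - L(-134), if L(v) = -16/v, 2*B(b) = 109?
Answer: 7287/134 ≈ 54.381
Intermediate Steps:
B(b) = 109/2 (B(b) = (½)*109 = 109/2)
B(-85) - L(-134) = 109/2 - (-16)/(-134) = 109/2 - (-16)*(-1)/134 = 109/2 - 1*8/67 = 109/2 - 8/67 = 7287/134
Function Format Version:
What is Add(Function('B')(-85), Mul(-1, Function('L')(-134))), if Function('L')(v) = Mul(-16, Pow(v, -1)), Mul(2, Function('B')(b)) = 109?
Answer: Rational(7287, 134) ≈ 54.381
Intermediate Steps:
Function('B')(b) = Rational(109, 2) (Function('B')(b) = Mul(Rational(1, 2), 109) = Rational(109, 2))
Add(Function('B')(-85), Mul(-1, Function('L')(-134))) = Add(Rational(109, 2), Mul(-1, Mul(-16, Pow(-134, -1)))) = Add(Rational(109, 2), Mul(-1, Mul(-16, Rational(-1, 134)))) = Add(Rational(109, 2), Mul(-1, Rational(8, 67))) = Add(Rational(109, 2), Rational(-8, 67)) = Rational(7287, 134)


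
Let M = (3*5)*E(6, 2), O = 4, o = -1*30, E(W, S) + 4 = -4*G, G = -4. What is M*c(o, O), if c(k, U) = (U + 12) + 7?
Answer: 4140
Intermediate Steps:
E(W, S) = 12 (E(W, S) = -4 - 4*(-4) = -4 + 16 = 12)
o = -30
c(k, U) = 19 + U (c(k, U) = (12 + U) + 7 = 19 + U)
M = 180 (M = (3*5)*12 = 15*12 = 180)
M*c(o, O) = 180*(19 + 4) = 180*23 = 4140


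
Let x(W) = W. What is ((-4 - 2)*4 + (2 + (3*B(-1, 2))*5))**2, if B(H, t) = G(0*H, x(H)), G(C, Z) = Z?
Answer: 1369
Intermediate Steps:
B(H, t) = H
((-4 - 2)*4 + (2 + (3*B(-1, 2))*5))**2 = ((-4 - 2)*4 + (2 + (3*(-1))*5))**2 = (-6*4 + (2 - 3*5))**2 = (-24 + (2 - 15))**2 = (-24 - 13)**2 = (-37)**2 = 1369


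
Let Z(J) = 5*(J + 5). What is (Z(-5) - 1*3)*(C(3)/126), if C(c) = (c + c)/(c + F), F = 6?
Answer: -1/63 ≈ -0.015873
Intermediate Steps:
C(c) = 2*c/(6 + c) (C(c) = (c + c)/(c + 6) = (2*c)/(6 + c) = 2*c/(6 + c))
Z(J) = 25 + 5*J (Z(J) = 5*(5 + J) = 25 + 5*J)
(Z(-5) - 1*3)*(C(3)/126) = ((25 + 5*(-5)) - 1*3)*((2*3/(6 + 3))/126) = ((25 - 25) - 3)*((2*3/9)*(1/126)) = (0 - 3)*((2*3*(1/9))*(1/126)) = -2/126 = -3*1/189 = -1/63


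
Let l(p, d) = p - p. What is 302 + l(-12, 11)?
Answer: 302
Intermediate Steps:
l(p, d) = 0
302 + l(-12, 11) = 302 + 0 = 302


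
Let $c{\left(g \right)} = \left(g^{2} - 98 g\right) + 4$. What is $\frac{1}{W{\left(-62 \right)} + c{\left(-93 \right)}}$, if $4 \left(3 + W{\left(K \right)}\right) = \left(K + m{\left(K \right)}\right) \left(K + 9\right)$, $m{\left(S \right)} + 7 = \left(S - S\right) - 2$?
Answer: $\frac{4}{74819} \approx 5.3462 \cdot 10^{-5}$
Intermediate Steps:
$m{\left(S \right)} = -9$ ($m{\left(S \right)} = -7 + \left(\left(S - S\right) - 2\right) = -7 + \left(0 - 2\right) = -7 - 2 = -9$)
$c{\left(g \right)} = 4 + g^{2} - 98 g$
$W{\left(K \right)} = -3 + \frac{\left(-9 + K\right) \left(9 + K\right)}{4}$ ($W{\left(K \right)} = -3 + \frac{\left(K - 9\right) \left(K + 9\right)}{4} = -3 + \frac{\left(-9 + K\right) \left(9 + K\right)}{4}$)
$\frac{1}{W{\left(-62 \right)} + c{\left(-93 \right)}} = \frac{1}{\left(- \frac{93}{4} + \frac{\left(-62\right)^{2}}{4}\right) + \left(4 + \left(-93\right)^{2} - -9114\right)} = \frac{1}{\left(- \frac{93}{4} + \frac{1}{4} \cdot 3844\right) + \left(4 + 8649 + 9114\right)} = \frac{1}{\left(- \frac{93}{4} + 961\right) + 17767} = \frac{1}{\frac{3751}{4} + 17767} = \frac{1}{\frac{74819}{4}} = \frac{4}{74819}$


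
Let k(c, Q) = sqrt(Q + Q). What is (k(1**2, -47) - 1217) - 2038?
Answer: -3255 + I*sqrt(94) ≈ -3255.0 + 9.6954*I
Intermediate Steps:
k(c, Q) = sqrt(2)*sqrt(Q) (k(c, Q) = sqrt(2*Q) = sqrt(2)*sqrt(Q))
(k(1**2, -47) - 1217) - 2038 = (sqrt(2)*sqrt(-47) - 1217) - 2038 = (sqrt(2)*(I*sqrt(47)) - 1217) - 2038 = (I*sqrt(94) - 1217) - 2038 = (-1217 + I*sqrt(94)) - 2038 = -3255 + I*sqrt(94)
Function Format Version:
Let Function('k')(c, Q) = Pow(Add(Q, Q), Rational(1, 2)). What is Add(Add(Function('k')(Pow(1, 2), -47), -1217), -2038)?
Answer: Add(-3255, Mul(I, Pow(94, Rational(1, 2)))) ≈ Add(-3255.0, Mul(9.6954, I))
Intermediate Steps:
Function('k')(c, Q) = Mul(Pow(2, Rational(1, 2)), Pow(Q, Rational(1, 2))) (Function('k')(c, Q) = Pow(Mul(2, Q), Rational(1, 2)) = Mul(Pow(2, Rational(1, 2)), Pow(Q, Rational(1, 2))))
Add(Add(Function('k')(Pow(1, 2), -47), -1217), -2038) = Add(Add(Mul(Pow(2, Rational(1, 2)), Pow(-47, Rational(1, 2))), -1217), -2038) = Add(Add(Mul(Pow(2, Rational(1, 2)), Mul(I, Pow(47, Rational(1, 2)))), -1217), -2038) = Add(Add(Mul(I, Pow(94, Rational(1, 2))), -1217), -2038) = Add(Add(-1217, Mul(I, Pow(94, Rational(1, 2)))), -2038) = Add(-3255, Mul(I, Pow(94, Rational(1, 2))))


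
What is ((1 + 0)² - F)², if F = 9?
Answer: 64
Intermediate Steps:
((1 + 0)² - F)² = ((1 + 0)² - 1*9)² = (1² - 9)² = (1 - 9)² = (-8)² = 64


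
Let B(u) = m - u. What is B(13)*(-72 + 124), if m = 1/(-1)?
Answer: -728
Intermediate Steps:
m = -1
B(u) = -1 - u
B(13)*(-72 + 124) = (-1 - 1*13)*(-72 + 124) = (-1 - 13)*52 = -14*52 = -728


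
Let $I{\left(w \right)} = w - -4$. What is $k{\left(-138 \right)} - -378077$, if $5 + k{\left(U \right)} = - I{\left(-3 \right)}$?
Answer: $378071$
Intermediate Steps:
$I{\left(w \right)} = 4 + w$ ($I{\left(w \right)} = w + 4 = 4 + w$)
$k{\left(U \right)} = -6$ ($k{\left(U \right)} = -5 - \left(4 - 3\right) = -5 - 1 = -6$)
$k{\left(-138 \right)} - -378077 = -6 - -378077 = -6 + 378077 = 378071$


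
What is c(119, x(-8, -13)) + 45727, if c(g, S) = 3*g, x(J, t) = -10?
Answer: 46084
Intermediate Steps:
c(119, x(-8, -13)) + 45727 = 3*119 + 45727 = 357 + 45727 = 46084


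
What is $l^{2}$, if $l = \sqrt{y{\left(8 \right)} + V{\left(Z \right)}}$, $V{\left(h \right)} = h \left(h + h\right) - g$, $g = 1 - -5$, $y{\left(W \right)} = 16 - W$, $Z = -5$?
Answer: $52$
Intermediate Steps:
$g = 6$ ($g = 1 + 5 = 6$)
$V{\left(h \right)} = -6 + 2 h^{2}$ ($V{\left(h \right)} = h \left(h + h\right) - 6 = h 2 h - 6 = 2 h^{2} - 6 = -6 + 2 h^{2}$)
$l = 2 \sqrt{13}$ ($l = \sqrt{\left(16 - 8\right) - \left(6 - 2 \left(-5\right)^{2}\right)} = \sqrt{\left(16 - 8\right) + \left(-6 + 2 \cdot 25\right)} = \sqrt{8 + \left(-6 + 50\right)} = \sqrt{8 + 44} = \sqrt{52} = 2 \sqrt{13} \approx 7.2111$)
$l^{2} = \left(2 \sqrt{13}\right)^{2} = 52$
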